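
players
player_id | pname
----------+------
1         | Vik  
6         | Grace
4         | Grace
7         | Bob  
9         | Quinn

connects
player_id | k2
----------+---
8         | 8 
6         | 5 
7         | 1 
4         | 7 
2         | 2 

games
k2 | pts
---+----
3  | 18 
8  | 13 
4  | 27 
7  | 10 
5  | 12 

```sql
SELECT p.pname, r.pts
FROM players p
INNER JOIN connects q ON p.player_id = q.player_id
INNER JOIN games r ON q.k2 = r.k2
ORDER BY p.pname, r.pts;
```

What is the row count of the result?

Evaluate left to right. First `players p INNER JOIN connects q` on player_id: 3 row(s).
Then INNER JOIN `games r` on k2: keep only rows whose q.k2 appears in r.
Result: 2 row(s).

2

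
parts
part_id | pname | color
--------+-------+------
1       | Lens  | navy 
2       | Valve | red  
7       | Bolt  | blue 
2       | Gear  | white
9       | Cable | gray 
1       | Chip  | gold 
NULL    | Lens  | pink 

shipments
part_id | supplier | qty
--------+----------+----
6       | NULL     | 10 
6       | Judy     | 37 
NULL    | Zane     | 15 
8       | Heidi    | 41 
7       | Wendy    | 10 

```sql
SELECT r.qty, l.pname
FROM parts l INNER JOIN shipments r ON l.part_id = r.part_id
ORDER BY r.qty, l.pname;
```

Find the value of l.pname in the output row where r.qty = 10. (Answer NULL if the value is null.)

Bolt

INNER JOIN keeps only pairs where the ON condition holds.
Matching on l.part_id = r.part_id. A NULL in a compared column never satisfies the condition.
Matched pairs: 1.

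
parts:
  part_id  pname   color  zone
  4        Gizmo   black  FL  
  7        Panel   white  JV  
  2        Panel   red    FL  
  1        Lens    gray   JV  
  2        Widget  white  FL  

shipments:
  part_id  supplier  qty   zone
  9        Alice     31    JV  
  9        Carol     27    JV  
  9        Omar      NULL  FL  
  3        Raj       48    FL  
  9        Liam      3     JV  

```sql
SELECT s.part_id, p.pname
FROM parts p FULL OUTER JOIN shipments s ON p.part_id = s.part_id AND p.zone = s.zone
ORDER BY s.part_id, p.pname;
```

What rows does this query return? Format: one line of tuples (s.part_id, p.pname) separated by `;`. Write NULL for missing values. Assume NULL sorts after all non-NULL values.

(3, NULL); (9, NULL); (9, NULL); (9, NULL); (9, NULL); (NULL, Gizmo); (NULL, Lens); (NULL, Panel); (NULL, Panel); (NULL, Widget)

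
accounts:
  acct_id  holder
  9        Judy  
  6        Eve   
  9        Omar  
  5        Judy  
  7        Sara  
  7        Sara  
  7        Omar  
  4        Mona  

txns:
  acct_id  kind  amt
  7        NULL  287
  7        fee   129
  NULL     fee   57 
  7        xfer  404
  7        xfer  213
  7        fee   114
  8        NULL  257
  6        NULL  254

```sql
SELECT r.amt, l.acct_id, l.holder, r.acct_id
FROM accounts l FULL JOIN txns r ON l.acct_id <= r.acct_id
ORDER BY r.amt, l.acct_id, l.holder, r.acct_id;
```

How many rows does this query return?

FULL OUTER JOIN keeps every row from both sides; unmatched rows get NULL for the other side's columns.
Matching on l.acct_id <= r.acct_id. A NULL in a compared column never satisfies the condition.
Matched pairs: 39; unmatched l rows kept: 2; unmatched r rows kept: 1.
Total: 39 matched + 3 padded = 42 rows.

42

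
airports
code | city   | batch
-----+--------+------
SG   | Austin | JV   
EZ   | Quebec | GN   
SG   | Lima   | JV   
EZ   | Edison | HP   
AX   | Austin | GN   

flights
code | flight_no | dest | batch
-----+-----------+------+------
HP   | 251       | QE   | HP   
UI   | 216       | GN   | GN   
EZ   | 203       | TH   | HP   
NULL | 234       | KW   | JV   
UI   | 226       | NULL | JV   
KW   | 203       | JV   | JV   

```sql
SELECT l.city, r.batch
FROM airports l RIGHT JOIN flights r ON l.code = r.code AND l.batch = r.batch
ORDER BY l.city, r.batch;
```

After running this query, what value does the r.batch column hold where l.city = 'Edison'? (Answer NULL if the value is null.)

HP

RIGHT JOIN keeps every row from `flights`; unmatched rows get NULL for `airports`'s columns.
Matching on l.code = r.code AND l.batch = r.batch. A NULL in a compared column never satisfies the condition.
- l (code=SG, batch=JV) has no partner in r.
- l (code=EZ, batch=GN) has no partner in r.
- l (code=SG, batch=JV) has no partner in r.
- l (code=EZ, batch=HP) pairs with 1 row(s) of r.
- l (code=AX, batch=GN) has no partner in r.
- 5 row(s) from r found no l partner → padded with NULL.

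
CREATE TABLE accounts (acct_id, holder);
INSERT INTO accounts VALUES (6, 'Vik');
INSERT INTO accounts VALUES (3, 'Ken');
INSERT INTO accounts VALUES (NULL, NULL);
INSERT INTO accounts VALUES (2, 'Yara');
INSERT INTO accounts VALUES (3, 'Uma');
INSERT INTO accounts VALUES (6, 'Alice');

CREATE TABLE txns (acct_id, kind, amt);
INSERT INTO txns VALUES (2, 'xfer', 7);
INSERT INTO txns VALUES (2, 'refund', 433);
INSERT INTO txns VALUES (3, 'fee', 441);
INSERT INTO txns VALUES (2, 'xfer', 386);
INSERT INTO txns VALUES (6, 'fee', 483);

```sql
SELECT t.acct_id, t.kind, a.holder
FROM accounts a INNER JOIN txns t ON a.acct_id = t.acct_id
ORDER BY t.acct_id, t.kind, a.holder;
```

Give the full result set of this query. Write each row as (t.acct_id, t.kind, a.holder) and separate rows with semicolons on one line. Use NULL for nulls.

(2, refund, Yara); (2, xfer, Yara); (2, xfer, Yara); (3, fee, Ken); (3, fee, Uma); (6, fee, Alice); (6, fee, Vik)

INNER JOIN keeps only pairs where the ON condition holds.
Matching on a.acct_id = t.acct_id. A NULL in a compared column never satisfies the condition.
Matched pairs: 7.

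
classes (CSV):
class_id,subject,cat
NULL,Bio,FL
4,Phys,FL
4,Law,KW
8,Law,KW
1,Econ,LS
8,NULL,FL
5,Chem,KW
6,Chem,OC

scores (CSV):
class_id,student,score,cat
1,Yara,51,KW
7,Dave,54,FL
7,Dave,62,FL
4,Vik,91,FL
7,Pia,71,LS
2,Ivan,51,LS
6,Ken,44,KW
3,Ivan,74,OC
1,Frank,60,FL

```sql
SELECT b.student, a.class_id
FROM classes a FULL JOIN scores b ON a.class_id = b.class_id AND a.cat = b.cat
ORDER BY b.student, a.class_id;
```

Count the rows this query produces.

16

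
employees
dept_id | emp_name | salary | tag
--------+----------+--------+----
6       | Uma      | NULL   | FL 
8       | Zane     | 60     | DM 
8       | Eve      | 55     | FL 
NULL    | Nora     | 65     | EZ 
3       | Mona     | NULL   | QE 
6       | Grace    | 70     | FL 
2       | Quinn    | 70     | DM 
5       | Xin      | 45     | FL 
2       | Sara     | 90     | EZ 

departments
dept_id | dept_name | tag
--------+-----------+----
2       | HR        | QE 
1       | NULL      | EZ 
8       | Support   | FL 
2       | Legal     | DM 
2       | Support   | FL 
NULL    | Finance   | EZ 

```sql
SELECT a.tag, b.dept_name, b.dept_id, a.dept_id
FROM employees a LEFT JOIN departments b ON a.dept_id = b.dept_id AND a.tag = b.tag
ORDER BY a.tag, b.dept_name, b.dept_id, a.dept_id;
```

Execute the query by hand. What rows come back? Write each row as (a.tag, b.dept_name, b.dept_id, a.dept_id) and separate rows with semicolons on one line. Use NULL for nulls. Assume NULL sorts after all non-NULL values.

(DM, Legal, 2, 2); (DM, NULL, NULL, 8); (EZ, NULL, NULL, 2); (EZ, NULL, NULL, NULL); (FL, Support, 8, 8); (FL, NULL, NULL, 5); (FL, NULL, NULL, 6); (FL, NULL, NULL, 6); (QE, NULL, NULL, 3)

LEFT JOIN keeps every row from `employees`; unmatched rows get NULL for `departments`'s columns.
Matching on a.dept_id = b.dept_id AND a.tag = b.tag. A NULL in a compared column never satisfies the condition.
- a row (dept_id=6, tag=FL): no match → kept, b columns NULL.
- a row (dept_id=8, tag=DM): no match → kept, b columns NULL.
- a row (dept_id=8, tag=FL): matches 1 b row(s) → 1 output row(s).
- a row (dept_id=NULL, tag=EZ): no match → kept, b columns NULL.
- a row (dept_id=3, tag=QE): no match → kept, b columns NULL.
- a row (dept_id=6, tag=FL): no match → kept, b columns NULL.
- a row (dept_id=2, tag=DM): matches 1 b row(s) → 1 output row(s).
- a row (dept_id=5, tag=FL): no match → kept, b columns NULL.
- a row (dept_id=2, tag=EZ): no match → kept, b columns NULL.
After projecting and ordering:
a.tag | b.dept_name | b.dept_id | a.dept_id
DM | Legal | 2 | 2
DM | NULL | NULL | 8
EZ | NULL | NULL | 2
EZ | NULL | NULL | NULL
FL | Support | 8 | 8
FL | NULL | NULL | 5
FL | NULL | NULL | 6
FL | NULL | NULL | 6
QE | NULL | NULL | 3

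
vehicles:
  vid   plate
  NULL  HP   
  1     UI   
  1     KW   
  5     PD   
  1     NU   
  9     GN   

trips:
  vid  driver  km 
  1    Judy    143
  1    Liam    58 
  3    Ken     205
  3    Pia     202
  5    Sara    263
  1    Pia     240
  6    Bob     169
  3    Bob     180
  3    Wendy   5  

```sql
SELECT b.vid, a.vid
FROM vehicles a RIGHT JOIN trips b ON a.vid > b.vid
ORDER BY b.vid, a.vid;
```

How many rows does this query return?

16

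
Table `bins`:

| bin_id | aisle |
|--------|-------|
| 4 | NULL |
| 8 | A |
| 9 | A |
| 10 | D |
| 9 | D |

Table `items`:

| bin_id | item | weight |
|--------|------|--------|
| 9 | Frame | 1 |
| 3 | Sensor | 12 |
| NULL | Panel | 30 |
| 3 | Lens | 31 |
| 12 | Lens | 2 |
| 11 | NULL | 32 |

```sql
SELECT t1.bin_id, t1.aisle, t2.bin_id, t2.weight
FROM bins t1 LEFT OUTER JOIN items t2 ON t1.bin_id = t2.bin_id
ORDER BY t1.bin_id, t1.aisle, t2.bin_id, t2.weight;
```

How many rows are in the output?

LEFT JOIN keeps every row from `bins`; unmatched rows get NULL for `items`'s columns.
Matching on t1.bin_id = t2.bin_id. A NULL in a compared column never satisfies the condition.
Matched pairs: 2; unmatched t1 rows kept: 3.
Total: 2 matched + 3 padded = 5 rows.

5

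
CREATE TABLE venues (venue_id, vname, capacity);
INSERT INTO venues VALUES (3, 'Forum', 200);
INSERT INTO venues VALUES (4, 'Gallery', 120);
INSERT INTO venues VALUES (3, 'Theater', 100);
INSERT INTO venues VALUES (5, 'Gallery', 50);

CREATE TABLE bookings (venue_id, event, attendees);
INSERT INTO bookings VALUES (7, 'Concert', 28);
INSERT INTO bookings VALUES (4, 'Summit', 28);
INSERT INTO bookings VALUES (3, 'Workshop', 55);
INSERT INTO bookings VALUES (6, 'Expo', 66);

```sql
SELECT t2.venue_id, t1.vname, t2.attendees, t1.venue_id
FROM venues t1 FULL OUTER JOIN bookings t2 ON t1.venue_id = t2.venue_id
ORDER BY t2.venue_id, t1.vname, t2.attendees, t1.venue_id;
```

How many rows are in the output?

6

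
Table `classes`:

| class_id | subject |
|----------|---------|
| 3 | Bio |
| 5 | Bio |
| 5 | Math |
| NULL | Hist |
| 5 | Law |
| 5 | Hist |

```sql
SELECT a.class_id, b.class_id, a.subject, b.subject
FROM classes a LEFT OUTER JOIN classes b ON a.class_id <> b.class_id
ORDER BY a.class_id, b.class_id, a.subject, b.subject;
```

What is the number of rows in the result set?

LEFT JOIN keeps every row from `classes a`; unmatched rows get NULL for `classes b`'s columns.
Matching on a.class_id <> b.class_id. A NULL in a compared column never satisfies the condition.
Matched pairs: 8; unmatched a rows kept: 1.
Total: 8 matched + 1 padded = 9 rows.

9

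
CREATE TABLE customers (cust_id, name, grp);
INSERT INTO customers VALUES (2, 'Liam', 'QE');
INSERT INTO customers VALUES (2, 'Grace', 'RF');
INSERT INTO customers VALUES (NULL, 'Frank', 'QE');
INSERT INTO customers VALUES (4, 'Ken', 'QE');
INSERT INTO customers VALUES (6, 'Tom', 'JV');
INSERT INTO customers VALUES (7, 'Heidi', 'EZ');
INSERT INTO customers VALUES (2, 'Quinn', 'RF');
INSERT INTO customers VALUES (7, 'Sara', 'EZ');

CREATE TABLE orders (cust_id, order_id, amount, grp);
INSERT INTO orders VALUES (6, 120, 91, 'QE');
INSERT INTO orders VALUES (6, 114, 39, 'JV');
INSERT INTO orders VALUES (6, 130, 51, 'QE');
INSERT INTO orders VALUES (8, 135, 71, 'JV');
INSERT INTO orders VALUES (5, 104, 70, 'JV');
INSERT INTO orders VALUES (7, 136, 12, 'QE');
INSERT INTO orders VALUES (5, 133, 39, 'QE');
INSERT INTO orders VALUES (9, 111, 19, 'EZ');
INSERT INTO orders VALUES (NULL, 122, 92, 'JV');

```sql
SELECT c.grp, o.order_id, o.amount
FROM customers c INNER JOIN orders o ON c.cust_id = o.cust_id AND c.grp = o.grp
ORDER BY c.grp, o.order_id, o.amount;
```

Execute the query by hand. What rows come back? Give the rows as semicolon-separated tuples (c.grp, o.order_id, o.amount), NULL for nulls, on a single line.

(JV, 114, 39)

INNER JOIN keeps only pairs where the ON condition holds.
Matching on c.cust_id = o.cust_id AND c.grp = o.grp. A NULL in a compared column never satisfies the condition.
Matched pairs: 1.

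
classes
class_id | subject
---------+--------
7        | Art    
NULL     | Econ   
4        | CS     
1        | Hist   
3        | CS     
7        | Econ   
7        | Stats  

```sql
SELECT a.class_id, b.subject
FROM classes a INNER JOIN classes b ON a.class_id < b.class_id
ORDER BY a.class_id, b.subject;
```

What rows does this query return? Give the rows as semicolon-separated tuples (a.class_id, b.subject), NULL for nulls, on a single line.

INNER JOIN keeps only pairs where the ON condition holds.
Matching on a.class_id < b.class_id. A NULL in a compared column never satisfies the condition.
- a row (class_id=7): no match → dropped.
- a row (class_id=NULL): no match → dropped.
- a row (class_id=4): matches 3 b row(s) → 3 output row(s).
- a row (class_id=1): matches 5 b row(s) → 5 output row(s).
- a row (class_id=3): matches 4 b row(s) → 4 output row(s).
- a row (class_id=7): no match → dropped.
- a row (class_id=7): no match → dropped.

(1, Art); (1, CS); (1, CS); (1, Econ); (1, Stats); (3, Art); (3, CS); (3, Econ); (3, Stats); (4, Art); (4, Econ); (4, Stats)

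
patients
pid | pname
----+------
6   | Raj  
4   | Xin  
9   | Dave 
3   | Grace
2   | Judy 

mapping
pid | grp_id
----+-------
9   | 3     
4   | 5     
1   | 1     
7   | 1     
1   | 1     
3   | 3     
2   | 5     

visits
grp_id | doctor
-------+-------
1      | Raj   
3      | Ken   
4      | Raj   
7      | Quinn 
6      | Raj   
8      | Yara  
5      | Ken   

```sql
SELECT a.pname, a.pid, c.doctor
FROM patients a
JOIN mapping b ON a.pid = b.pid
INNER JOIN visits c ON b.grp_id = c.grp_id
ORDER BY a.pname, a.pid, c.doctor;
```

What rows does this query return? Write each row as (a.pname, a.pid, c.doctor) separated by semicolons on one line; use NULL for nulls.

(Dave, 9, Ken); (Grace, 3, Ken); (Judy, 2, Ken); (Xin, 4, Ken)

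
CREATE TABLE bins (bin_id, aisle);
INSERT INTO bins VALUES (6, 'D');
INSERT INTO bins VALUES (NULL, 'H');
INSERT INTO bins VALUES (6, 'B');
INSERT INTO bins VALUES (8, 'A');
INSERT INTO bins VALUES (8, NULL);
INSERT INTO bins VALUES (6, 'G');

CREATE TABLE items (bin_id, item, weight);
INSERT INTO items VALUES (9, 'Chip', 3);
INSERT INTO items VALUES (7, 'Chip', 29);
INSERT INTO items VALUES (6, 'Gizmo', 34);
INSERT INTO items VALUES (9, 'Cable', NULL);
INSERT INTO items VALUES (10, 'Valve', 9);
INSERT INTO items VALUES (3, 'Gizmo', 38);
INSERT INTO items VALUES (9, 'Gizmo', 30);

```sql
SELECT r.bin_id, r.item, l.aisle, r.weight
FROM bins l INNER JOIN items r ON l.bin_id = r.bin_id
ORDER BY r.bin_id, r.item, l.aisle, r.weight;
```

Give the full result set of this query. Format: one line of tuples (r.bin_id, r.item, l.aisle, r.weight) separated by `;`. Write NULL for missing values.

INNER JOIN keeps only pairs where the ON condition holds.
Matching on l.bin_id = r.bin_id. A NULL in a compared column never satisfies the condition.
- l[0] bin_id=6 → 1 match(es) in r → 1 row(s).
- l[1] bin_id=NULL → no match; dropped.
- l[2] bin_id=6 → 1 match(es) in r → 1 row(s).
- l[3] bin_id=8 → no match; dropped.
- l[4] bin_id=8 → no match; dropped.
- l[5] bin_id=6 → 1 match(es) in r → 1 row(s).
After projecting and ordering:
r.bin_id | r.item | l.aisle | r.weight
6 | Gizmo | B | 34
6 | Gizmo | D | 34
6 | Gizmo | G | 34

(6, Gizmo, B, 34); (6, Gizmo, D, 34); (6, Gizmo, G, 34)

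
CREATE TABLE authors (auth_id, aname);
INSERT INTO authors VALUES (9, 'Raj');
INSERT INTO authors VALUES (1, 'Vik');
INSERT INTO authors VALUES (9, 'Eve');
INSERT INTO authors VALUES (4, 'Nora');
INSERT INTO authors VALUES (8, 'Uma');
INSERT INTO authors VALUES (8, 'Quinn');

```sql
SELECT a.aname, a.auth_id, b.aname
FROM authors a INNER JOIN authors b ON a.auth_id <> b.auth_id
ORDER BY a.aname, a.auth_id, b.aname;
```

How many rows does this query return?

26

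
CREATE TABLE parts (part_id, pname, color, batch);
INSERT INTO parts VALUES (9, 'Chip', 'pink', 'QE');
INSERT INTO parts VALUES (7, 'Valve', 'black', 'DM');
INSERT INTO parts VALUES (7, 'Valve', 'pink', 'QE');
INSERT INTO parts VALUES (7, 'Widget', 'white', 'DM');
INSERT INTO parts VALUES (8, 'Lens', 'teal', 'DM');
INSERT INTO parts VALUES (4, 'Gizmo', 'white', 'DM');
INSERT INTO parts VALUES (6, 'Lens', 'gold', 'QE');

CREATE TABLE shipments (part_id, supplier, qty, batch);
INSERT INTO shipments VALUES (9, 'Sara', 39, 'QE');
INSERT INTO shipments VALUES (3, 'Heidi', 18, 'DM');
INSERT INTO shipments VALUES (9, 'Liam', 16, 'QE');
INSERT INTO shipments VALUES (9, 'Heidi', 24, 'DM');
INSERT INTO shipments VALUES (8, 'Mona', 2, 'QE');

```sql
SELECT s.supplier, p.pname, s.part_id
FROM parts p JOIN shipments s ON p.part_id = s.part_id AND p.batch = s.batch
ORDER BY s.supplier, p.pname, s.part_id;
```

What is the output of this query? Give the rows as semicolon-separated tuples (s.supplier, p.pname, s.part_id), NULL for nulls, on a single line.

INNER JOIN keeps only pairs where the ON condition holds.
Matching on p.part_id = s.part_id AND p.batch = s.batch.
- part_id=9, batch=QE: 2 matching s row(s), so 2 row(s) emitted.
- part_id=7, batch=DM: no matching s row, dropped.
- part_id=7, batch=QE: no matching s row, dropped.
- part_id=7, batch=DM: no matching s row, dropped.
- part_id=8, batch=DM: no matching s row, dropped.
- part_id=4, batch=DM: no matching s row, dropped.
- part_id=6, batch=QE: no matching s row, dropped.
After projecting and ordering:
s.supplier | p.pname | s.part_id
Liam | Chip | 9
Sara | Chip | 9

(Liam, Chip, 9); (Sara, Chip, 9)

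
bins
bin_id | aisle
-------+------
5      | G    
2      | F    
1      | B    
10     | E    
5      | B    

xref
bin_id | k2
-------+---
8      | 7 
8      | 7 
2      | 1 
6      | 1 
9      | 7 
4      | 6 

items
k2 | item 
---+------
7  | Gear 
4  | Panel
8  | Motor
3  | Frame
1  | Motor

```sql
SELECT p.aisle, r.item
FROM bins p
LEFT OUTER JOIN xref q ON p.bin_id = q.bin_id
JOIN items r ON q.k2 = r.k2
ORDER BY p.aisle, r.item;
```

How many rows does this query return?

Evaluate left to right. First `bins p LEFT JOIN xref q` on bin_id: 5 row(s).
Then INNER JOIN `items r` on k2: keep only rows whose q.k2 appears in r.
Result: 1 row(s).

1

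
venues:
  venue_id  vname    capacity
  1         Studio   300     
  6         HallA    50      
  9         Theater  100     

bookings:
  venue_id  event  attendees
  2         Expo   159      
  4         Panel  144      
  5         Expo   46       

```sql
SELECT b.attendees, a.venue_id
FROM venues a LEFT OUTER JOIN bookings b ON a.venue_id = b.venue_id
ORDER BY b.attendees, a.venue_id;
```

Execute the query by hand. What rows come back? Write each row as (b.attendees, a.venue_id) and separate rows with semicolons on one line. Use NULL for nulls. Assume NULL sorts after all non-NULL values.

(NULL, 1); (NULL, 6); (NULL, 9)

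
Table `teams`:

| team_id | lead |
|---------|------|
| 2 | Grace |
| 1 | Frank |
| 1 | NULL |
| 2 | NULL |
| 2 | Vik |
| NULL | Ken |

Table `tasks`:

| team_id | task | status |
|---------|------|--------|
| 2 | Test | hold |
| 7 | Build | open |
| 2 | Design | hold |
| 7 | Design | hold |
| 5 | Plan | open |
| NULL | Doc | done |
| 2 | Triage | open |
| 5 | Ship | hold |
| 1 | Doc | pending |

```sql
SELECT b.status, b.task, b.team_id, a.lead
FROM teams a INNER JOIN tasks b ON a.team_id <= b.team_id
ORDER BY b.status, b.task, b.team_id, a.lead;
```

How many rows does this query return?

37

INNER JOIN keeps only pairs where the ON condition holds.
Matching on a.team_id <= b.team_id. A NULL in a compared column never satisfies the condition.
- team_id=2: 7 matching b row(s), so 7 row(s) emitted.
- team_id=1: 8 matching b row(s), so 8 row(s) emitted.
- team_id=1: 8 matching b row(s), so 8 row(s) emitted.
- team_id=2: 7 matching b row(s), so 7 row(s) emitted.
- team_id=2: 7 matching b row(s), so 7 row(s) emitted.
- team_id=NULL: no matching b row, dropped.
Total: 37 rows.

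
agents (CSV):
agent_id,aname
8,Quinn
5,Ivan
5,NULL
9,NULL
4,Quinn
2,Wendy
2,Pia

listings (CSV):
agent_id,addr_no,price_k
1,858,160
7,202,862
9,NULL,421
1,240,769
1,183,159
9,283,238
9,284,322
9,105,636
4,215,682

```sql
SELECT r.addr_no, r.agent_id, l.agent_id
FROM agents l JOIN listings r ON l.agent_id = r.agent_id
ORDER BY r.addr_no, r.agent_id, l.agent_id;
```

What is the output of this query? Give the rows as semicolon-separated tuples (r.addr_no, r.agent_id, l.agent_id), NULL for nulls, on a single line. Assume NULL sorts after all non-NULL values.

INNER JOIN keeps only pairs where the ON condition holds.
Matching on l.agent_id = r.agent_id.
Matched pairs: 5.

(105, 9, 9); (215, 4, 4); (283, 9, 9); (284, 9, 9); (NULL, 9, 9)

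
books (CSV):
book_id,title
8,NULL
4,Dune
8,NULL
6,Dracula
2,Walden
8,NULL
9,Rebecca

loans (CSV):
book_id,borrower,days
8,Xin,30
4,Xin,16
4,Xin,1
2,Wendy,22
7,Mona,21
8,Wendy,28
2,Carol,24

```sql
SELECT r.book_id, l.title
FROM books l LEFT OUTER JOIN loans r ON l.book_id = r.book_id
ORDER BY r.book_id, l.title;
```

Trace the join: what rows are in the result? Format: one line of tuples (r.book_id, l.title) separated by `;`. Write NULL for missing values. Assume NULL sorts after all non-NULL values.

(2, Walden); (2, Walden); (4, Dune); (4, Dune); (8, NULL); (8, NULL); (8, NULL); (8, NULL); (8, NULL); (8, NULL); (NULL, Dracula); (NULL, Rebecca)

LEFT JOIN keeps every row from `books`; unmatched rows get NULL for `loans`'s columns.
Matching on l.book_id = r.book_id.
- book_id=8: 2 matching r row(s), so 2 row(s) emitted.
- book_id=4: 2 matching r row(s), so 2 row(s) emitted.
- book_id=8: 2 matching r row(s), so 2 row(s) emitted.
- book_id=6: no r row matches, row kept with r columns NULL.
- book_id=2: 2 matching r row(s), so 2 row(s) emitted.
- book_id=8: 2 matching r row(s), so 2 row(s) emitted.
- book_id=9: no r row matches, row kept with r columns NULL.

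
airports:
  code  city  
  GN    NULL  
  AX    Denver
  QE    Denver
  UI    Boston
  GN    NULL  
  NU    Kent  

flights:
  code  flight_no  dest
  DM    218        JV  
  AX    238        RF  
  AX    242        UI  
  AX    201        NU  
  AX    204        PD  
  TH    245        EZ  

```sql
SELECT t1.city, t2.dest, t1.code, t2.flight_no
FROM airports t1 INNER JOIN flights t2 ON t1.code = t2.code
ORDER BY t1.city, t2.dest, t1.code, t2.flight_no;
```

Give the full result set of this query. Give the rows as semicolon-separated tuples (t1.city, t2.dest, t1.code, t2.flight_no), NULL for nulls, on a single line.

(Denver, NU, AX, 201); (Denver, PD, AX, 204); (Denver, RF, AX, 238); (Denver, UI, AX, 242)

INNER JOIN keeps only pairs where the ON condition holds.
Matching on t1.code = t2.code.
- t1 (code=GN) has no partner → excluded.
- t1 (code=AX) pairs with 4 row(s) of t2.
- t1 (code=QE) has no partner → excluded.
- t1 (code=UI) has no partner → excluded.
- t1 (code=GN) has no partner → excluded.
- t1 (code=NU) has no partner → excluded.
After projecting and ordering:
t1.city | t2.dest | t1.code | t2.flight_no
Denver | NU | AX | 201
Denver | PD | AX | 204
Denver | RF | AX | 238
Denver | UI | AX | 242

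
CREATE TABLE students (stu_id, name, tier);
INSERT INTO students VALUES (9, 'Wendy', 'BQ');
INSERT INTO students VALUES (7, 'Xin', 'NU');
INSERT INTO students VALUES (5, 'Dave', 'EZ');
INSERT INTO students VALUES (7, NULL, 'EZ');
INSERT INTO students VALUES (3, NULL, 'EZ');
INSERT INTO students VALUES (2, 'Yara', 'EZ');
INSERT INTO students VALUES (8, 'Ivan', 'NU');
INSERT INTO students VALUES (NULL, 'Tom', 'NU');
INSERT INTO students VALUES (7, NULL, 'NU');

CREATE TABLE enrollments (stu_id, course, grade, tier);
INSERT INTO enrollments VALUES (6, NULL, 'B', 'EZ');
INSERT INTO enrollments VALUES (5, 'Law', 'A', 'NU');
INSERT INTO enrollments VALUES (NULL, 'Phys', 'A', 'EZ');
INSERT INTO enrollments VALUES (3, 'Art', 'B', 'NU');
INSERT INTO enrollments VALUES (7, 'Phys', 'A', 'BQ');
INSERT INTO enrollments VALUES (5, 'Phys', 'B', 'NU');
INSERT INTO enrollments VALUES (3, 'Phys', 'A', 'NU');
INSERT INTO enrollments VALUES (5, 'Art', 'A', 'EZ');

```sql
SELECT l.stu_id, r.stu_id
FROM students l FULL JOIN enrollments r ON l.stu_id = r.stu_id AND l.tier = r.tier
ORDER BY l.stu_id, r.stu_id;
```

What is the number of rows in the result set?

FULL OUTER JOIN keeps every row from both sides; unmatched rows get NULL for the other side's columns.
Matching on l.stu_id = r.stu_id AND l.tier = r.tier. A NULL in a compared column never satisfies the condition.
- l (stu_id=9, tier=BQ) has no partner → padded with NULL.
- l (stu_id=7, tier=NU) has no partner → padded with NULL.
- l (stu_id=5, tier=EZ) pairs with 1 row(s) of r.
- l (stu_id=7, tier=EZ) has no partner → padded with NULL.
- l (stu_id=3, tier=EZ) has no partner → padded with NULL.
- l (stu_id=2, tier=EZ) has no partner → padded with NULL.
- l (stu_id=8, tier=NU) has no partner → padded with NULL.
- l (stu_id=NULL, tier=NU) has no partner → padded with NULL.
- l (stu_id=7, tier=NU) has no partner → padded with NULL.
- 7 row(s) from r found no l partner → padded with NULL.
Total: 1 matched + 15 padded = 16 rows.

16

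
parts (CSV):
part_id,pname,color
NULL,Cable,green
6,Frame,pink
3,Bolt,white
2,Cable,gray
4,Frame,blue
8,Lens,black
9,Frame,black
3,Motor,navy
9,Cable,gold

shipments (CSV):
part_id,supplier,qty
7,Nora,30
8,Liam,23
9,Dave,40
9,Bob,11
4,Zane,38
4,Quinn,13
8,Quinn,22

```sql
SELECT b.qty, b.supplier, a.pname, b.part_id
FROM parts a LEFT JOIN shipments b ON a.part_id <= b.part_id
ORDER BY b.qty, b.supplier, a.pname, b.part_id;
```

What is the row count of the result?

42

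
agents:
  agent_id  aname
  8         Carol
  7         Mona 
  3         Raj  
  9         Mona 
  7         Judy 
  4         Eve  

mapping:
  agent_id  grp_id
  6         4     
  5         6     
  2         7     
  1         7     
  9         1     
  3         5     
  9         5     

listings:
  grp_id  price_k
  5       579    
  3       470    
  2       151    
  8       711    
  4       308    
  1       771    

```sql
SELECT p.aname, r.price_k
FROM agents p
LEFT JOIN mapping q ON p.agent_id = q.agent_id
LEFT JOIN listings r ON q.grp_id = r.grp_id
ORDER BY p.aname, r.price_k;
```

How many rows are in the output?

Evaluate left to right. First `agents p LEFT JOIN mapping q` on agent_id: 7 row(s).
Then LEFT JOIN `listings r` on grp_id: each of those 7 rows is kept; rows whose q.grp_id has no match in r get NULL for r's columns.
Result: 7 row(s).

7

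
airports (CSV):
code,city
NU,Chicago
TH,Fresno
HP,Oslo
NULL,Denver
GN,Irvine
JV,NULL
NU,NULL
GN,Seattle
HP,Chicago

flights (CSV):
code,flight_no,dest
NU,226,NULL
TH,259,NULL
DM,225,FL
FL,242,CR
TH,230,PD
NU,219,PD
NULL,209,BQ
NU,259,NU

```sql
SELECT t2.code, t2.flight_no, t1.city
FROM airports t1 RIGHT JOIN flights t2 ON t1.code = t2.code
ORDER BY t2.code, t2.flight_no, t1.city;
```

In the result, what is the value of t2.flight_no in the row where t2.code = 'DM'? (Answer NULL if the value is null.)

225

RIGHT JOIN keeps every row from `flights`; unmatched rows get NULL for `airports`'s columns.
Matching on t1.code = t2.code. A NULL in a compared column never satisfies the condition.
- t1 (code=NU) pairs with 3 row(s) of t2.
- t1 (code=TH) pairs with 2 row(s) of t2.
- t1 (code=HP) has no partner in t2.
- t1 (code=NULL) has no partner in t2.
- t1 (code=GN) has no partner in t2.
- t1 (code=JV) has no partner in t2.
- t1 (code=NU) pairs with 3 row(s) of t2.
- t1 (code=GN) has no partner in t2.
- t1 (code=HP) has no partner in t2.
- 3 t2 row(s) had no t1 match → kept, t1 columns NULL.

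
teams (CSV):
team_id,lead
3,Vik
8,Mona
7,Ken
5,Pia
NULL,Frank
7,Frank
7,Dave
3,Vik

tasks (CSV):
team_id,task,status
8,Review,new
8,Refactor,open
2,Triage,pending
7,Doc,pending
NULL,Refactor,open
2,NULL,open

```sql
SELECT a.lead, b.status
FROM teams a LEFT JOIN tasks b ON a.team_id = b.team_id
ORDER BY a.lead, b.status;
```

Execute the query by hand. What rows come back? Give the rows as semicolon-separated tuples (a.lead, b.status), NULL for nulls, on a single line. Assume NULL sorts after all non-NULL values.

LEFT JOIN keeps every row from `teams`; unmatched rows get NULL for `tasks`'s columns.
Matching on a.team_id = b.team_id. A NULL in a compared column never satisfies the condition.
- team_id=3: no b row matches, row kept with b columns NULL.
- team_id=8: 2 matching b row(s), so 2 row(s) emitted.
- team_id=7: 1 matching b row(s), so 1 row(s) emitted.
- team_id=5: no b row matches, row kept with b columns NULL.
- team_id=NULL: no b row matches, row kept with b columns NULL.
- team_id=7: 1 matching b row(s), so 1 row(s) emitted.
- team_id=7: 1 matching b row(s), so 1 row(s) emitted.
- team_id=3: no b row matches, row kept with b columns NULL.
After projecting and ordering:
a.lead | b.status
Dave | pending
Frank | pending
Frank | NULL
Ken | pending
Mona | new
Mona | open
Pia | NULL
Vik | NULL
Vik | NULL

(Dave, pending); (Frank, pending); (Frank, NULL); (Ken, pending); (Mona, new); (Mona, open); (Pia, NULL); (Vik, NULL); (Vik, NULL)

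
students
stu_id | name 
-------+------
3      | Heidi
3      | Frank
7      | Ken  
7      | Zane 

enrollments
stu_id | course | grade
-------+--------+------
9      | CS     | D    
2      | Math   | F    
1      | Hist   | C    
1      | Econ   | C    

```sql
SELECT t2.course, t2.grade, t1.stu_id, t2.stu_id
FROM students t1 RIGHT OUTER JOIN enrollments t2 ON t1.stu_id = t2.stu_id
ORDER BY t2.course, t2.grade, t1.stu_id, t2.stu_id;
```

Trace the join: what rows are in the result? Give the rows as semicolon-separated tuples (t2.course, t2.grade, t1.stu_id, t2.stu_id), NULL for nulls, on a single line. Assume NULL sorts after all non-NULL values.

RIGHT JOIN keeps every row from `enrollments`; unmatched rows get NULL for `students`'s columns.
Matching on t1.stu_id = t2.stu_id.
Matched pairs: 0; unmatched t2 rows kept: 4.

(CS, D, NULL, 9); (Econ, C, NULL, 1); (Hist, C, NULL, 1); (Math, F, NULL, 2)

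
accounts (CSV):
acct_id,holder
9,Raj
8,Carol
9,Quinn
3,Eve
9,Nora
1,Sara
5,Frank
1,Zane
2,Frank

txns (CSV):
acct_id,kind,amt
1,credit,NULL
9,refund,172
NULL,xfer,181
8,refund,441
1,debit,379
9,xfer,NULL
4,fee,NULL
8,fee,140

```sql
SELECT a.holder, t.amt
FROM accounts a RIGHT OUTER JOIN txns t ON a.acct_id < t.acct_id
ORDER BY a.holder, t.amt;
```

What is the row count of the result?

RIGHT JOIN keeps every row from `txns`; unmatched rows get NULL for `accounts`'s columns.
Matching on a.acct_id < t.acct_id. A NULL in a compared column never satisfies the condition.
Matched pairs: 26; unmatched t rows kept: 3.
Total: 26 matched + 3 padded = 29 rows.

29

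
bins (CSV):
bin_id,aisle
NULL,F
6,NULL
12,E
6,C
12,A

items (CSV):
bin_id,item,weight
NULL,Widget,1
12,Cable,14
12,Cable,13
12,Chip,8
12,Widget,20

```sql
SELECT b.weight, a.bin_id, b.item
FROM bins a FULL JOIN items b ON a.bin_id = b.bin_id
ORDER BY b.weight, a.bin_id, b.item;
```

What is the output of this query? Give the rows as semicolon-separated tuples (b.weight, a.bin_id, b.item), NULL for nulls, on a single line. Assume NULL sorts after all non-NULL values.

(1, NULL, Widget); (8, 12, Chip); (8, 12, Chip); (13, 12, Cable); (13, 12, Cable); (14, 12, Cable); (14, 12, Cable); (20, 12, Widget); (20, 12, Widget); (NULL, 6, NULL); (NULL, 6, NULL); (NULL, NULL, NULL)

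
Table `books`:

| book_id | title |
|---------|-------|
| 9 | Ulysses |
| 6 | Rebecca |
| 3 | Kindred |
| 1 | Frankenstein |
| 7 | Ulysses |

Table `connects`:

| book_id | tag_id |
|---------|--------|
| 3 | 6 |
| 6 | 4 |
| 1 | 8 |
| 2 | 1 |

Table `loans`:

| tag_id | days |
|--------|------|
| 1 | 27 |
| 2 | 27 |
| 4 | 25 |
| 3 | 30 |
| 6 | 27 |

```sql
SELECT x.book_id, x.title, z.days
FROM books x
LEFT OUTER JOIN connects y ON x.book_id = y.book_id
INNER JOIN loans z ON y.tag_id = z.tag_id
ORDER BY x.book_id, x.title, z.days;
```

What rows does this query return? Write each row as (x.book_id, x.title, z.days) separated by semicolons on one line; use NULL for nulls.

(3, Kindred, 27); (6, Rebecca, 25)

Evaluate left to right. First `books x LEFT JOIN connects y` on book_id: 5 row(s).
Then INNER JOIN `loans z` on tag_id: keep only rows whose y.tag_id appears in z.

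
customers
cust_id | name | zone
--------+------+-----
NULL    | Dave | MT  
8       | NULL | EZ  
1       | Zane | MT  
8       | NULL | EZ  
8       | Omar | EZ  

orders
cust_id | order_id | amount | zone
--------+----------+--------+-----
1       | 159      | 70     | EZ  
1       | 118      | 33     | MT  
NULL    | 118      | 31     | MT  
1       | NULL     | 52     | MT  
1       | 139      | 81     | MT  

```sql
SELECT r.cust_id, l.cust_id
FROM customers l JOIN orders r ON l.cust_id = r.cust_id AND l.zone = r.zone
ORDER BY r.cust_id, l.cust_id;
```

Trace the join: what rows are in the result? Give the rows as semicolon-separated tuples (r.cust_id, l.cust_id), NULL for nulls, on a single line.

(1, 1); (1, 1); (1, 1)

INNER JOIN keeps only pairs where the ON condition holds.
Matching on l.cust_id = r.cust_id AND l.zone = r.zone. A NULL in a compared column never satisfies the condition.
- l[0] cust_id=NULL, zone=MT → no match; dropped.
- l[1] cust_id=8, zone=EZ → no match; dropped.
- l[2] cust_id=1, zone=MT → 3 match(es) in r → 3 row(s).
- l[3] cust_id=8, zone=EZ → no match; dropped.
- l[4] cust_id=8, zone=EZ → no match; dropped.
After projecting and ordering:
r.cust_id | l.cust_id
1 | 1
1 | 1
1 | 1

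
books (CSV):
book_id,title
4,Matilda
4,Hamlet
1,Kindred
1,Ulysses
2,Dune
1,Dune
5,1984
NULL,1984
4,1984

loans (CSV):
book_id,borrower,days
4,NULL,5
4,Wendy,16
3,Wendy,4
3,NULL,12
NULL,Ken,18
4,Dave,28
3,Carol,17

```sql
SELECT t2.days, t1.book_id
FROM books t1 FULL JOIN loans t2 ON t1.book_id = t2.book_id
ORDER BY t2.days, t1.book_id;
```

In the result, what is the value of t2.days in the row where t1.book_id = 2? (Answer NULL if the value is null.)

NULL

FULL OUTER JOIN keeps every row from both sides; unmatched rows get NULL for the other side's columns.
Matching on t1.book_id = t2.book_id. A NULL in a compared column never satisfies the condition.
- book_id=4: 3 matching t2 row(s), so 3 row(s) emitted.
- book_id=4: 3 matching t2 row(s), so 3 row(s) emitted.
- book_id=1: no t2 row matches, row kept with t2 columns NULL.
- book_id=1: no t2 row matches, row kept with t2 columns NULL.
- book_id=2: no t2 row matches, row kept with t2 columns NULL.
- book_id=1: no t2 row matches, row kept with t2 columns NULL.
- book_id=5: no t2 row matches, row kept with t2 columns NULL.
- book_id=NULL: no t2 row matches, row kept with t2 columns NULL.
- book_id=4: 3 matching t2 row(s), so 3 row(s) emitted.
- 4 row(s) from t2 found no t1 partner → padded with NULL.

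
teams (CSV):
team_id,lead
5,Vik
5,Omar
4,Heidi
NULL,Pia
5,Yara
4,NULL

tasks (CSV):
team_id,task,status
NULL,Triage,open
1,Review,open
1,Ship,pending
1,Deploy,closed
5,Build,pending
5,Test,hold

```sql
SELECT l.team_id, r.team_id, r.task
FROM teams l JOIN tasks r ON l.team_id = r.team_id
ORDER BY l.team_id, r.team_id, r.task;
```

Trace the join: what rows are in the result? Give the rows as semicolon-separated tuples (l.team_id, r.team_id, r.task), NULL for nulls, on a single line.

INNER JOIN keeps only pairs where the ON condition holds.
Matching on l.team_id = r.team_id. A NULL in a compared column never satisfies the condition.
Matched pairs: 6.

(5, 5, Build); (5, 5, Build); (5, 5, Build); (5, 5, Test); (5, 5, Test); (5, 5, Test)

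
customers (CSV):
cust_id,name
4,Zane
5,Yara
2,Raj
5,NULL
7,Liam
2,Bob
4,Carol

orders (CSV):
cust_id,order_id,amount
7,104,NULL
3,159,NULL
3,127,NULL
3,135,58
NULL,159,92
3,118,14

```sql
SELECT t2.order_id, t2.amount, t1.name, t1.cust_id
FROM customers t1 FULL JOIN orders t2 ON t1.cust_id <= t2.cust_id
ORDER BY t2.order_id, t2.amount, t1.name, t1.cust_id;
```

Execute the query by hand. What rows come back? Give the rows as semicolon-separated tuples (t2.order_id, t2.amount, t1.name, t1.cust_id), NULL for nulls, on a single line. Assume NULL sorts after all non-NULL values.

FULL OUTER JOIN keeps every row from both sides; unmatched rows get NULL for the other side's columns.
Matching on t1.cust_id <= t2.cust_id. A NULL in a compared column never satisfies the condition.
Matched pairs: 15; unmatched t1 rows kept: 0; unmatched t2 rows kept: 1.

(104, NULL, Bob, 2); (104, NULL, Carol, 4); (104, NULL, Liam, 7); (104, NULL, Raj, 2); (104, NULL, Yara, 5); (104, NULL, Zane, 4); (104, NULL, NULL, 5); (118, 14, Bob, 2); (118, 14, Raj, 2); (127, NULL, Bob, 2); (127, NULL, Raj, 2); (135, 58, Bob, 2); (135, 58, Raj, 2); (159, 92, NULL, NULL); (159, NULL, Bob, 2); (159, NULL, Raj, 2)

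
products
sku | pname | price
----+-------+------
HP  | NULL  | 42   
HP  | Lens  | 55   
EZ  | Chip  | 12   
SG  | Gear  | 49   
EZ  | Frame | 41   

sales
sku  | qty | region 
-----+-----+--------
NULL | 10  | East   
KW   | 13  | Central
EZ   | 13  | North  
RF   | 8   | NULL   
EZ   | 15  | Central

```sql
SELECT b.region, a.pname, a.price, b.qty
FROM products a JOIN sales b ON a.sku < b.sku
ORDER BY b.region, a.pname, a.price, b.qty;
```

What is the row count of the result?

INNER JOIN keeps only pairs where the ON condition holds.
Matching on a.sku < b.sku. A NULL in a compared column never satisfies the condition.
- a (sku=HP) pairs with 2 row(s) of b.
- a (sku=HP) pairs with 2 row(s) of b.
- a (sku=EZ) pairs with 2 row(s) of b.
- a (sku=SG) has no partner → excluded.
- a (sku=EZ) pairs with 2 row(s) of b.
Total: 8 rows.

8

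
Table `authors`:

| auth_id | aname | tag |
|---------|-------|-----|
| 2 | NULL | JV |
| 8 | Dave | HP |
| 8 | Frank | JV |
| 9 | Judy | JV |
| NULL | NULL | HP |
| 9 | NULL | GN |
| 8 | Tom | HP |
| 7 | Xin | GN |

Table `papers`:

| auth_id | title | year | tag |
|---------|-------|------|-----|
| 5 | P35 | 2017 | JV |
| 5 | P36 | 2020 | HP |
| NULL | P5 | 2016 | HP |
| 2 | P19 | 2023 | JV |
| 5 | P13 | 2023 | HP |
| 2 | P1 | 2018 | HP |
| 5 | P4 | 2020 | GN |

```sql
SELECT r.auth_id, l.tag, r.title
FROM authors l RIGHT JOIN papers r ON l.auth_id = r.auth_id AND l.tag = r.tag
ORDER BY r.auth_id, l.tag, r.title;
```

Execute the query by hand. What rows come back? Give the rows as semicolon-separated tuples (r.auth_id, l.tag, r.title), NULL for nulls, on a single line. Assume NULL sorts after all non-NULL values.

(2, JV, P19); (2, NULL, P1); (5, NULL, P13); (5, NULL, P35); (5, NULL, P36); (5, NULL, P4); (NULL, NULL, P5)

RIGHT JOIN keeps every row from `papers`; unmatched rows get NULL for `authors`'s columns.
Matching on l.auth_id = r.auth_id AND l.tag = r.tag. A NULL in a compared column never satisfies the condition.
- l[0] auth_id=2, tag=JV → 1 match(es) in r → 1 row(s).
- l[1] auth_id=8, tag=HP → no match.
- l[2] auth_id=8, tag=JV → no match.
- l[3] auth_id=9, tag=JV → no match.
- l[4] auth_id=NULL, tag=HP → no match.
- l[5] auth_id=9, tag=GN → no match.
- l[6] auth_id=8, tag=HP → no match.
- l[7] auth_id=7, tag=GN → no match.
- plus 6 unmatched r row(s), each kept with NULL l columns.
After projecting and ordering:
r.auth_id | l.tag | r.title
2 | JV | P19
2 | NULL | P1
5 | NULL | P13
5 | NULL | P35
5 | NULL | P36
5 | NULL | P4
NULL | NULL | P5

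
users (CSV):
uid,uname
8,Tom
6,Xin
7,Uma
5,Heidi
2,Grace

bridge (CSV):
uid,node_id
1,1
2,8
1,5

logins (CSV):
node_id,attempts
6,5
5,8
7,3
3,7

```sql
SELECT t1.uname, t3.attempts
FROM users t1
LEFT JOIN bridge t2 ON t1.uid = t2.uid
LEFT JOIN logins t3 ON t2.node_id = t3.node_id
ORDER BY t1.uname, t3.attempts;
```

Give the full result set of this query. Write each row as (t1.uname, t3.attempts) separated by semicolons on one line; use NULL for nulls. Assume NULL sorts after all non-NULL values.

(Grace, NULL); (Heidi, NULL); (Tom, NULL); (Uma, NULL); (Xin, NULL)

Evaluate left to right. First `users t1 LEFT JOIN bridge t2` on uid: 5 row(s).
Then LEFT JOIN `logins t3` on node_id: each of those 5 rows is kept; rows whose t2.node_id has no match in t3 get NULL for t3's columns.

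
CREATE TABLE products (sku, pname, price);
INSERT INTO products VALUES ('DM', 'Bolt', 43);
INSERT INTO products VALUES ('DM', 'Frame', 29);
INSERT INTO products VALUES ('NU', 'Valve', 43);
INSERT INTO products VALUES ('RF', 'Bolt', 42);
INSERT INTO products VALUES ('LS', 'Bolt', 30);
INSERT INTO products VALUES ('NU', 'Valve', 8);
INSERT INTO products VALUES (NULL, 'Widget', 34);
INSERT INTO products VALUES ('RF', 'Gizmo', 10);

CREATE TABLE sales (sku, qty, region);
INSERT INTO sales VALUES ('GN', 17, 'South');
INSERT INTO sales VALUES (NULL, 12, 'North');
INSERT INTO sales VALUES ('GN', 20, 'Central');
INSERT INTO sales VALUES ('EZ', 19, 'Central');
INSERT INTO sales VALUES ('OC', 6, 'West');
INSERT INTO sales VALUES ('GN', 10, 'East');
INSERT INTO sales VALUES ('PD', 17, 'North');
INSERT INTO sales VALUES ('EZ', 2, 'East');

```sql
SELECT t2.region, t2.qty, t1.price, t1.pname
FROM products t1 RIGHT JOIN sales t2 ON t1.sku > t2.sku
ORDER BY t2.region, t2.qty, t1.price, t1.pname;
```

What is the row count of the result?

RIGHT JOIN keeps every row from `sales`; unmatched rows get NULL for `products`'s columns.
Matching on t1.sku > t2.sku. A NULL in a compared column never satisfies the condition.
- t1 row (sku=DM): no match.
- t1 row (sku=DM): no match.
- t1 row (sku=NU): matches 5 t2 row(s) → 5 output row(s).
- t1 row (sku=RF): matches 7 t2 row(s) → 7 output row(s).
- t1 row (sku=LS): matches 5 t2 row(s) → 5 output row(s).
- t1 row (sku=NU): matches 5 t2 row(s) → 5 output row(s).
- t1 row (sku=NULL): no match.
- t1 row (sku=RF): matches 7 t2 row(s) → 7 output row(s).
- 1 t2 row(s) had no t1 match → kept, t1 columns NULL.
Total: 29 matched + 1 padded = 30 rows.

30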